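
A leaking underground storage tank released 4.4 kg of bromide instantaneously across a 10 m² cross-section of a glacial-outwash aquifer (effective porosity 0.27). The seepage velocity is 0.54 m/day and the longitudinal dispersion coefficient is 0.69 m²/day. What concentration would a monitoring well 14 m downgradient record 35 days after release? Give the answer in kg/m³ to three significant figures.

0.0730 kg/m³

For an instantaneous plane source, C(x,t) = M/(n_e·A·√(4πDt)) · exp(−(x−vt)²/(4Dt)), with n_e·A the pore (flow) area.
Plume center vt = 0.54 × 35 = 18.9 m, so the well at 14 m is 4.9 m upgradient of the peak.
√(4πDt) = 17.42 m, giving peak height M/(n_e·A·√(4πDt)) = 4.4/(0.27 × 10 × 17.42) = 0.09355 kg/m³.
(x−vt)²/(4Dt) = (-4.9)²/(4 × 0.69 × 35) = 0.2486; exp(−0.2486) = 0.7799.
C = 0.09355 × 0.7799 = 0.0730 kg/m³.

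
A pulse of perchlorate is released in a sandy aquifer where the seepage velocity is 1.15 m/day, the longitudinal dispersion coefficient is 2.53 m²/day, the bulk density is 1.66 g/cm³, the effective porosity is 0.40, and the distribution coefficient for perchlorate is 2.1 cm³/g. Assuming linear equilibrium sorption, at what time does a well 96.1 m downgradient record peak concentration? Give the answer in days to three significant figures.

793 days

Retardation factor R = 1 + ρ_b·K_d/n = 1 + 1.66 × 2.1/0.40 = 9.715.
Sorption retards both mechanisms: v_R = v/R = 0.1184 m/day, D_R = D/R = 0.2604 m²/day.
Peak time from v_R²t² + 2D_R t − x² = 0: t = (√(D_R² + v_R²x²) − D_R)/v_R².
√(D_R² + v_R²x²) = √(0.2604² + 0.1184² × 96.1²) = 11.38; v_R² = 0.01402.
t = (11.38 − 0.2604)/0.01402 = 793 days.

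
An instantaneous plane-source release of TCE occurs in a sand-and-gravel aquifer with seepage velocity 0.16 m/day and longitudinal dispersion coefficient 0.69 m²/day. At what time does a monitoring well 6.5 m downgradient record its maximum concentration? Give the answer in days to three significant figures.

For the 1D instantaneous-source solution, setting ∂C/∂t = 0 at fixed x gives v²t² + 2Dt − x² = 0, so t = (√(D² + v²x²) − D)/v².
√(D² + v²x²) = √(0.69² + 0.16² × 6.5²) = 1.248; v² = 0.0256.
t = (1.248 − 0.69)/0.0256 = 21.8 days (vs. the pure-advection estimate x/v = 40.6 d).

21.8 days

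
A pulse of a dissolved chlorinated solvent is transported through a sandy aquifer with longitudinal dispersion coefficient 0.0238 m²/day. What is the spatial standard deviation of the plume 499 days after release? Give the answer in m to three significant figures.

4.87 m

Dispersive spreading gives a Gaussian with σ² = 2Dt; advection only shifts the center.
σ = √(2 × 0.0238 × 499) = 4.87 m.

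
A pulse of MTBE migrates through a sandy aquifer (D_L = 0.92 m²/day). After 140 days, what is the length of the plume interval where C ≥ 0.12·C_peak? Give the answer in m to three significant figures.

The plume is Gaussian with σ = √(2Dt) = √(2 × 0.92 × 140) = 16.05 m.
C/C_peak = exp(−Δx²/(2σ²)) = 0.12 ⇒ Δx = σ·√(−2 ln 0.12) = 16.05 × 2.059 = 33.05 m.
Width = 2Δx = 66.1 m.

66.1 m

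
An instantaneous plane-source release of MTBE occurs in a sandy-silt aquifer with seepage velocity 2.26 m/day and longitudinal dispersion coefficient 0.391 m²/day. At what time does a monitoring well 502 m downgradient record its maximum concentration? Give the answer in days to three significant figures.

For the 1D instantaneous-source solution, setting ∂C/∂t = 0 at fixed x gives v²t² + 2Dt − x² = 0, so t = (√(D² + v²x²) − D)/v².
√(D² + v²x²) = √(0.391² + 2.26² × 502²) = 1135; v² = 5.1076.
t = (1135 − 0.391)/5.1076 = 222 days (vs. the pure-advection estimate x/v = 222 d).

222 days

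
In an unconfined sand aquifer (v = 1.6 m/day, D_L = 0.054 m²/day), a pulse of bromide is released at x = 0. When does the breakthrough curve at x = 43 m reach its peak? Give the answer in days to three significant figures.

For the 1D instantaneous-source solution, setting ∂C/∂t = 0 at fixed x gives v²t² + 2Dt − x² = 0, so t = (√(D² + v²x²) − D)/v².
√(D² + v²x²) = √(0.054² + 1.6² × 43²) = 68.80; v² = 2.56.
t = (68.80 − 0.054)/2.56 = 26.9 days (vs. the pure-advection estimate x/v = 26.9 d).

26.9 days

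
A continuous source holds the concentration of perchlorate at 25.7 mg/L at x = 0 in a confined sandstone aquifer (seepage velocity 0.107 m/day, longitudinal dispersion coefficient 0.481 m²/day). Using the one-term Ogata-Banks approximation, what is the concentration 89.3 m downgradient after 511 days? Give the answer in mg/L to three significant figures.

For a continuous step input, C/C₀ ≈ ½·erfc((x−vt)/(2√(Dt))).
vt = 0.107 × 511 = 54.677 m and 2√(Dt) = 2√(0.481 × 511) = 31.36 m.
Argument (x−vt)/(2√(Dt)) = (89.3 − 54.677)/31.36 = 1.104; ½·erfc(1.104) = 0.05923.
C = 25.7 × 0.05923 = 1.52 mg/L.

1.52 mg/L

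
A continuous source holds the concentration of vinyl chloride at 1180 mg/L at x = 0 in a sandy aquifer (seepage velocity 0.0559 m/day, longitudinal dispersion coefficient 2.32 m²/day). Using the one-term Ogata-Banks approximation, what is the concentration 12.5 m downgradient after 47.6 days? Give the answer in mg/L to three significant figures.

For a continuous step input, C/C₀ ≈ ½·erfc((x−vt)/(2√(Dt))).
vt = 0.0559 × 47.6 = 2.66084 m and 2√(Dt) = 2√(2.32 × 47.6) = 21.02 m.
Argument (x−vt)/(2√(Dt)) = (12.5 − 2.66084)/21.02 = 0.4681; ½·erfc(0.4681) = 0.2540.
C = 1180 × 0.2540 = 300 mg/L.

300 mg/L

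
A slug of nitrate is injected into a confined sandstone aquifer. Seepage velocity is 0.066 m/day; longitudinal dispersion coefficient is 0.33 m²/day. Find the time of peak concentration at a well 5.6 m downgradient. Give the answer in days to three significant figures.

For the 1D instantaneous-source solution, setting ∂C/∂t = 0 at fixed x gives v²t² + 2Dt − x² = 0, so t = (√(D² + v²x²) − D)/v².
√(D² + v²x²) = √(0.33² + 0.066² × 5.6²) = 0.4955; v² = 0.004356.
t = (0.4955 − 0.33)/0.004356 = 38.0 days (vs. the pure-advection estimate x/v = 84.8 d).

38.0 days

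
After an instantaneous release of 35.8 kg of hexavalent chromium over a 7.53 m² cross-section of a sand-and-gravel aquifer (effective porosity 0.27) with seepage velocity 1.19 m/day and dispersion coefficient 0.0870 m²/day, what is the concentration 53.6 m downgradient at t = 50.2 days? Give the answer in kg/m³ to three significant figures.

0.275 kg/m³

For an instantaneous plane source, C(x,t) = M/(n_e·A·√(4πDt)) · exp(−(x−vt)²/(4Dt)), with n_e·A the pore (flow) area.
Plume center vt = 1.19 × 50.2 = 59.738 m, so the well at 53.6 m is 6.138 m upgradient of the peak.
√(4πDt) = 7.408 m, giving peak height M/(n_e·A·√(4πDt)) = 35.8/(0.27 × 7.53 × 7.408) = 2.377 kg/m³.
(x−vt)²/(4Dt) = (-6.138)²/(4 × 0.0870 × 50.2) = 2.157; exp(−2.157) = 0.1157.
C = 2.377 × 0.1157 = 0.275 kg/m³.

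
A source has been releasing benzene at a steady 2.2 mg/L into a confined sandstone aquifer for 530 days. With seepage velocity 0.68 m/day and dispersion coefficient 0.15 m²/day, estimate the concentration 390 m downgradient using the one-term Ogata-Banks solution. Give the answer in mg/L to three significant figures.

For a continuous step input, C/C₀ ≈ ½·erfc((x−vt)/(2√(Dt))).
vt = 0.68 × 530 = 360.4 m and 2√(Dt) = 2√(0.15 × 530) = 17.83 m.
Argument (x−vt)/(2√(Dt)) = (390 − 360.4)/17.83 = 1.660; ½·erfc(1.660) = 0.009448.
C = 2.2 × 0.009448 = 0.0208 mg/L.

0.0208 mg/L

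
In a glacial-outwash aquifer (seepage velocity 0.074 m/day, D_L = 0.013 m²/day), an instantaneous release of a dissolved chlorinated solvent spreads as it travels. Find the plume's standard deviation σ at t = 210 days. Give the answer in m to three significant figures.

2.34 m

Dispersive spreading gives a Gaussian with σ² = 2Dt; advection only shifts the center.
σ = √(2 × 0.013 × 210) = 2.34 m.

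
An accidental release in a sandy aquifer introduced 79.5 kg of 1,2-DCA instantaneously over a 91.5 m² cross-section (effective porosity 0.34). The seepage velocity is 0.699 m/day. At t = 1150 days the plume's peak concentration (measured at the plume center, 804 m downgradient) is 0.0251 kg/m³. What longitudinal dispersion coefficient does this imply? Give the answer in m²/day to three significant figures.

At the plume center C_max = M/(n_e·A·√(4πDt)), so D = M²/(4πt·(n_e·A·C_max)²).
n_e·A·C_max = 0.34 × 91.5 × 0.0251 = 0.7809 kg/m.
D = 79.5²/(4π × 1150 × 0.7809²) = 0.717 m²/day.

0.717 m²/day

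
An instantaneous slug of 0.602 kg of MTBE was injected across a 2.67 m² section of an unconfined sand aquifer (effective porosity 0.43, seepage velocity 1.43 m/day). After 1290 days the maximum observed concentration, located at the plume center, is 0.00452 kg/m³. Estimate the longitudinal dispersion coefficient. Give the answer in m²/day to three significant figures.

At the plume center C_max = M/(n_e·A·√(4πDt)), so D = M²/(4πt·(n_e·A·C_max)²).
n_e·A·C_max = 0.43 × 2.67 × 0.00452 = 0.005189 kg/m.
D = 0.602²/(4π × 1290 × 0.005189²) = 0.830 m²/day.

0.830 m²/day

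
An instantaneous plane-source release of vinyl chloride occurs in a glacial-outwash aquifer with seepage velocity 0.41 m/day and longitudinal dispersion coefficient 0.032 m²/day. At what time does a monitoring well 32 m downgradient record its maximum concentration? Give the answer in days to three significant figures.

For the 1D instantaneous-source solution, setting ∂C/∂t = 0 at fixed x gives v²t² + 2Dt − x² = 0, so t = (√(D² + v²x²) − D)/v².
√(D² + v²x²) = √(0.032² + 0.41² × 32²) = 13.12; v² = 0.1681.
t = (13.12 − 0.032)/0.1681 = 77.9 days (vs. the pure-advection estimate x/v = 78.0 d).

77.9 days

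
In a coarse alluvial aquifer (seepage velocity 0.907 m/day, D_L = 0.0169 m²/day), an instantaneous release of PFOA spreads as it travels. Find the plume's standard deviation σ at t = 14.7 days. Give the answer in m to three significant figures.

0.705 m

Dispersive spreading gives a Gaussian with σ² = 2Dt; advection only shifts the center.
σ = √(2 × 0.0169 × 14.7) = 0.705 m.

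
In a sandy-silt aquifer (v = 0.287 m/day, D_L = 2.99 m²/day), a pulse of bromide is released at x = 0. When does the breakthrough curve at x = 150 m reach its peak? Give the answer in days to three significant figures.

For the 1D instantaneous-source solution, setting ∂C/∂t = 0 at fixed x gives v²t² + 2Dt − x² = 0, so t = (√(D² + v²x²) − D)/v².
√(D² + v²x²) = √(2.99² + 0.287² × 150²) = 43.15; v² = 0.082369.
t = (43.15 − 2.99)/0.082369 = 488 days (vs. the pure-advection estimate x/v = 523 d).

488 days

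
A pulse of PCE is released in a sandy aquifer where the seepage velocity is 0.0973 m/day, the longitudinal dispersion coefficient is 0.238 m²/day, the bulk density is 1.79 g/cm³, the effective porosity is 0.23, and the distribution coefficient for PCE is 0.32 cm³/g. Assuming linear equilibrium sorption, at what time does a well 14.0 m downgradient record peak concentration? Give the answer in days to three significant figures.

422 days

Retardation factor R = 1 + ρ_b·K_d/n = 1 + 1.79 × 0.32/0.23 = 3.490.
Sorption retards both mechanisms: v_R = v/R = 0.02788 m/day, D_R = D/R = 0.06819 m²/day.
Peak time from v_R²t² + 2D_R t − x² = 0: t = (√(D_R² + v_R²x²) − D_R)/v_R².
√(D_R² + v_R²x²) = √(0.06819² + 0.02788² × 14.0²) = 0.3962; v_R² = 0.0007773.
t = (0.3962 − 0.06819)/0.0007773 = 422 days.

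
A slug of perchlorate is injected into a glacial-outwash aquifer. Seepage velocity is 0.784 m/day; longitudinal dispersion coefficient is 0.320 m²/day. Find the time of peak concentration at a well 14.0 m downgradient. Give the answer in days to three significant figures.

For the 1D instantaneous-source solution, setting ∂C/∂t = 0 at fixed x gives v²t² + 2Dt − x² = 0, so t = (√(D² + v²x²) − D)/v².
√(D² + v²x²) = √(0.320² + 0.784² × 14.0²) = 10.98; v² = 0.614656.
t = (10.98 − 0.320)/0.614656 = 17.3 days (vs. the pure-advection estimate x/v = 17.9 d).

17.3 days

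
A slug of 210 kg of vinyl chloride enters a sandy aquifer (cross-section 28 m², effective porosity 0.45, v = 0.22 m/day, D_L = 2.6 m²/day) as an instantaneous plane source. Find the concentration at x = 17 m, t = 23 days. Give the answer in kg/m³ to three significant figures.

For an instantaneous plane source, C(x,t) = M/(n_e·A·√(4πDt)) · exp(−(x−vt)²/(4Dt)), with n_e·A the pore (flow) area.
Plume center vt = 0.22 × 23 = 5.06 m, so the well at 17 m is 11.94 m downgradient of the peak.
√(4πDt) = 27.41 m, giving peak height M/(n_e·A·√(4πDt)) = 210/(0.45 × 28 × 27.41) = 0.6081 kg/m³.
(x−vt)²/(4Dt) = (11.94)²/(4 × 2.6 × 23) = 0.5960; exp(−0.5960) = 0.5510.
C = 0.6081 × 0.5510 = 0.335 kg/m³.

0.335 kg/m³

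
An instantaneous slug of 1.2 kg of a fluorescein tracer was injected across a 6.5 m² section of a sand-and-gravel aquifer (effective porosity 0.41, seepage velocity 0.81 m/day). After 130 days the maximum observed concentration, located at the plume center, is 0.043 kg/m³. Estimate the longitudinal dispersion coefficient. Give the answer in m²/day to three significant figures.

0.0671 m²/day

At the plume center C_max = M/(n_e·A·√(4πDt)), so D = M²/(4πt·(n_e·A·C_max)²).
n_e·A·C_max = 0.41 × 6.5 × 0.043 = 0.1146 kg/m.
D = 1.2²/(4π × 130 × 0.1146²) = 0.0671 m²/day.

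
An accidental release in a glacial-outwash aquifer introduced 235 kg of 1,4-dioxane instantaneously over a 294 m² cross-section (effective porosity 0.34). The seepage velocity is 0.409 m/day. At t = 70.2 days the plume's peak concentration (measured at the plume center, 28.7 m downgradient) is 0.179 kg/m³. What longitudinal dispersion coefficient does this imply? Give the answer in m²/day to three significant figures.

At the plume center C_max = M/(n_e·A·√(4πDt)), so D = M²/(4πt·(n_e·A·C_max)²).
n_e·A·C_max = 0.34 × 294 × 0.179 = 17.89 kg/m.
D = 235²/(4π × 70.2 × 17.89²) = 0.196 m²/day.

0.196 m²/day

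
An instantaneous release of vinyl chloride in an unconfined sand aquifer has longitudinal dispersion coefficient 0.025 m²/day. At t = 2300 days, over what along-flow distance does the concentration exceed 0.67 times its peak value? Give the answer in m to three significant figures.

19.2 m

The plume is Gaussian with σ = √(2Dt) = √(2 × 0.025 × 2300) = 10.72 m.
C/C_peak = exp(−Δx²/(2σ²)) = 0.67 ⇒ Δx = σ·√(−2 ln 0.67) = 10.72 × 0.8950 = 9.594 m.
Width = 2Δx = 19.2 m.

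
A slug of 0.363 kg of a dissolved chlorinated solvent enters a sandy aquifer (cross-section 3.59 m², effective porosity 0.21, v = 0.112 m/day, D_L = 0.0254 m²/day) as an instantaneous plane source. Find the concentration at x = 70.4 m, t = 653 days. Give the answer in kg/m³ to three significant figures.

For an instantaneous plane source, C(x,t) = M/(n_e·A·√(4πDt)) · exp(−(x−vt)²/(4Dt)), with n_e·A the pore (flow) area.
Plume center vt = 0.112 × 653 = 73.136 m, so the well at 70.4 m is 2.736 m upgradient of the peak.
√(4πDt) = 14.44 m, giving peak height M/(n_e·A·√(4πDt)) = 0.363/(0.21 × 3.59 × 14.44) = 0.03334 kg/m³.
(x−vt)²/(4Dt) = (-2.736)²/(4 × 0.0254 × 653) = 0.1128; exp(−0.1128) = 0.8933.
C = 0.03334 × 0.8933 = 0.0298 kg/m³.

0.0298 kg/m³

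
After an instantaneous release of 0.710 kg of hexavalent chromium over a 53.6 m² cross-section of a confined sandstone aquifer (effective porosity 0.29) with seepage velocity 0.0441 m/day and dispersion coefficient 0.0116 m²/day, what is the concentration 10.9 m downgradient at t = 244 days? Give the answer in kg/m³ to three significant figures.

0.00765 kg/m³

For an instantaneous plane source, C(x,t) = M/(n_e·A·√(4πDt)) · exp(−(x−vt)²/(4Dt)), with n_e·A the pore (flow) area.
Plume center vt = 0.0441 × 244 = 10.7604 m, so the well at 10.9 m is 0.1396 m downgradient of the peak.
√(4πDt) = 5.964 m, giving peak height M/(n_e·A·√(4πDt)) = 0.710/(0.29 × 53.6 × 5.964) = 0.007659 kg/m³.
(x−vt)²/(4Dt) = (0.1396)²/(4 × 0.0116 × 244) = 0.001721; exp(−0.001721) = 0.9983.
C = 0.007659 × 0.9983 = 0.00765 kg/m³.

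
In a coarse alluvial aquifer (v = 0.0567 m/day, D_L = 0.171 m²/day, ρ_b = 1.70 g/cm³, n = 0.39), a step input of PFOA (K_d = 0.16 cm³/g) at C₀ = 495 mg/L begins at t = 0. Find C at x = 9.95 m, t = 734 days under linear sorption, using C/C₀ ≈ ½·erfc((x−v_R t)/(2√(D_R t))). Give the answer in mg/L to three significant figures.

Retardation factor R = 1 + ρ_b·K_d/n = 1 + 1.70 × 0.16/0.39 = 1.697.
Sorption retards both mechanisms: v_R = v/R = 0.03341 m/day, D_R = D/R = 0.1008 m²/day.
v_R·t = 0.03341 × 734 = 24.52294 m; 2√(D_R t) = 17.20 m; argument = (9.95 − 24.52294)/17.20 = -0.8473.
C = C₀ × ½·erfc(-0.8473) = 495 × 0.8846 = 438 mg/L.

438 mg/L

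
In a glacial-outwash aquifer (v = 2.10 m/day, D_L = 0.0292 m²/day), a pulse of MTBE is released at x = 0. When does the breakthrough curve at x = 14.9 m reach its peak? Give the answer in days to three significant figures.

7.09 days

For the 1D instantaneous-source solution, setting ∂C/∂t = 0 at fixed x gives v²t² + 2Dt − x² = 0, so t = (√(D² + v²x²) − D)/v².
√(D² + v²x²) = √(0.0292² + 2.10² × 14.9²) = 31.29; v² = 4.41.
t = (31.29 − 0.0292)/4.41 = 7.09 days (vs. the pure-advection estimate x/v = 7.10 d).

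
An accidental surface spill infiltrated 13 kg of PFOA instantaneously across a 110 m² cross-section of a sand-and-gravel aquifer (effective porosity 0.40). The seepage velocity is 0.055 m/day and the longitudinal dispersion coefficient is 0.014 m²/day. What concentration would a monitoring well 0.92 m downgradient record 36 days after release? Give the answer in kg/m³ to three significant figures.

For an instantaneous plane source, C(x,t) = M/(n_e·A·√(4πDt)) · exp(−(x−vt)²/(4Dt)), with n_e·A the pore (flow) area.
Plume center vt = 0.055 × 36 = 1.98 m, so the well at 0.92 m is 1.06 m upgradient of the peak.
√(4πDt) = 2.517 m, giving peak height M/(n_e·A·√(4πDt)) = 13/(0.40 × 110 × 2.517) = 0.1174 kg/m³.
(x−vt)²/(4Dt) = (-1.06)²/(4 × 0.014 × 36) = 0.5573; exp(−0.5573) = 0.5728.
C = 0.1174 × 0.5728 = 0.0672 kg/m³.

0.0672 kg/m³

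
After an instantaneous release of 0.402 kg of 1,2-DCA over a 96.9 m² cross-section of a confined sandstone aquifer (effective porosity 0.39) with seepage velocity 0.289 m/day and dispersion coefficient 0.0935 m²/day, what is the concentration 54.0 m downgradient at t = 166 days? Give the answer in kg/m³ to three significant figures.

0.000424 kg/m³

For an instantaneous plane source, C(x,t) = M/(n_e·A·√(4πDt)) · exp(−(x−vt)²/(4Dt)), with n_e·A the pore (flow) area.
Plume center vt = 0.289 × 166 = 47.974 m, so the well at 54.0 m is 6.026 m downgradient of the peak.
√(4πDt) = 13.97 m, giving peak height M/(n_e·A·√(4πDt)) = 0.402/(0.39 × 96.9 × 13.97) = 0.0007614 kg/m³.
(x−vt)²/(4Dt) = (6.026)²/(4 × 0.0935 × 166) = 0.5849; exp(−0.5849) = 0.5572.
C = 0.0007614 × 0.5572 = 0.000424 kg/m³.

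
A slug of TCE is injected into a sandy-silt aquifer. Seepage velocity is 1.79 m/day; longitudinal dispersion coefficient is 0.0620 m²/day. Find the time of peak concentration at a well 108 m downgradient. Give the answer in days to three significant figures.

For the 1D instantaneous-source solution, setting ∂C/∂t = 0 at fixed x gives v²t² + 2Dt − x² = 0, so t = (√(D² + v²x²) − D)/v².
√(D² + v²x²) = √(0.0620² + 1.79² × 108²) = 193.3; v² = 3.2041.
t = (193.3 − 0.0620)/3.2041 = 60.3 days (vs. the pure-advection estimate x/v = 60.3 d).

60.3 days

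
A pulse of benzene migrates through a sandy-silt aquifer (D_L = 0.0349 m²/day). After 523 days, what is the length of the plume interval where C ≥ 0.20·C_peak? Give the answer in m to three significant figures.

21.7 m

The plume is Gaussian with σ = √(2Dt) = √(2 × 0.0349 × 523) = 6.042 m.
C/C_peak = exp(−Δx²/(2σ²)) = 0.20 ⇒ Δx = σ·√(−2 ln 0.20) = 6.042 × 1.794 = 10.84 m.
Width = 2Δx = 21.7 m.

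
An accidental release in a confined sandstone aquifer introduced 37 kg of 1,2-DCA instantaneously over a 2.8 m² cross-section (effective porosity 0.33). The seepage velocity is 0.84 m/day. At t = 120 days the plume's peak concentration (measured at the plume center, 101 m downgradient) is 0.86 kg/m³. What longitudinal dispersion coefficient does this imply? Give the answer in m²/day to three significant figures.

At the plume center C_max = M/(n_e·A·√(4πDt)), so D = M²/(4πt·(n_e·A·C_max)²).
n_e·A·C_max = 0.33 × 2.8 × 0.86 = 0.7946 kg/m.
D = 37²/(4π × 120 × 0.7946²) = 1.44 m²/day.

1.44 m²/day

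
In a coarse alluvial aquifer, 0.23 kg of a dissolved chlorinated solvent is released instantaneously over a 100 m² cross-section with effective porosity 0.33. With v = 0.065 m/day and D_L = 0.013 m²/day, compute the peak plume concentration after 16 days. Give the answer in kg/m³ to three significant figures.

0.00431 kg/m³

The peak of an instantaneous 1D plume sits at x = vt; there the Gaussian factor is 1 and C_max = M/(n_e·A·√(4πDt)), where n_e·A is the pore area the mass is dissolved in.
√(4πDt) = √(4π × 0.013 × 16) = 1.617 m, so C_max = 0.23/(0.33 × 100 × 1.617) = 0.00431 kg/m³.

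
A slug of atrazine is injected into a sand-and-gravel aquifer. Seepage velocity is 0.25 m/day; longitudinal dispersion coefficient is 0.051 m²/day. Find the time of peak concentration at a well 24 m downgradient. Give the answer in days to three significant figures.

For the 1D instantaneous-source solution, setting ∂C/∂t = 0 at fixed x gives v²t² + 2Dt − x² = 0, so t = (√(D² + v²x²) − D)/v².
√(D² + v²x²) = √(0.051² + 0.25² × 24²) = 6.000; v² = 0.0625.
t = (6.000 − 0.051)/0.0625 = 95.2 days (vs. the pure-advection estimate x/v = 96.0 d).

95.2 days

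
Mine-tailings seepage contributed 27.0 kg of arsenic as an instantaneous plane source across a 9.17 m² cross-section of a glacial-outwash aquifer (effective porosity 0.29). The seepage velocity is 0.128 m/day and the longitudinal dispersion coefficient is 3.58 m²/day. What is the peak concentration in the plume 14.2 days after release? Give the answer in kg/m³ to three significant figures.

The peak of an instantaneous 1D plume sits at x = vt; there the Gaussian factor is 1 and C_max = M/(n_e·A·√(4πDt)), where n_e·A is the pore area the mass is dissolved in.
√(4πDt) = √(4π × 3.58 × 14.2) = 25.27 m, so C_max = 27.0/(0.29 × 9.17 × 25.27) = 0.402 kg/m³.

0.402 kg/m³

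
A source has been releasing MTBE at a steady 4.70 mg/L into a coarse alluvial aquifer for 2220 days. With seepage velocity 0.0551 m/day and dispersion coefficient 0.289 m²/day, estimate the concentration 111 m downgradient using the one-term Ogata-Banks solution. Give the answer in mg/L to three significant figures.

2.93 mg/L

For a continuous step input, C/C₀ ≈ ½·erfc((x−vt)/(2√(Dt))).
vt = 0.0551 × 2220 = 122.322 m and 2√(Dt) = 2√(0.289 × 2220) = 50.66 m.
Argument (x−vt)/(2√(Dt)) = (111 − 122.322)/50.66 = -0.2235; ½·erfc(-0.2235) = 0.6240.
C = 4.70 × 0.6240 = 2.93 mg/L.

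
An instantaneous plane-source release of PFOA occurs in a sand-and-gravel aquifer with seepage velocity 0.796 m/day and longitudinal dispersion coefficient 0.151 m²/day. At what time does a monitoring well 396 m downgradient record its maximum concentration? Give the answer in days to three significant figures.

For the 1D instantaneous-source solution, setting ∂C/∂t = 0 at fixed x gives v²t² + 2Dt − x² = 0, so t = (√(D² + v²x²) − D)/v².
√(D² + v²x²) = √(0.151² + 0.796² × 396²) = 315.2; v² = 0.633616.
t = (315.2 − 0.151)/0.633616 = 497 days (vs. the pure-advection estimate x/v = 497 d).

497 days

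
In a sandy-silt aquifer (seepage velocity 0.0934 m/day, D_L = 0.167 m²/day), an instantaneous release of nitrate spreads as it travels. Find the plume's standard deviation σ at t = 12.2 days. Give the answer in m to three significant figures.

2.02 m

Dispersive spreading gives a Gaussian with σ² = 2Dt; advection only shifts the center.
σ = √(2 × 0.167 × 12.2) = 2.02 m.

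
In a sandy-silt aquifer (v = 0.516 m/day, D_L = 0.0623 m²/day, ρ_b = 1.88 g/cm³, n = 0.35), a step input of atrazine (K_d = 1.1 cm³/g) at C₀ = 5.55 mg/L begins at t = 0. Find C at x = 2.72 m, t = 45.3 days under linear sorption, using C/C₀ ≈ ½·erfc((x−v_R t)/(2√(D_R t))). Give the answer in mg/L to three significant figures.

4.27 mg/L

Retardation factor R = 1 + ρ_b·K_d/n = 1 + 1.88 × 1.1/0.35 = 6.909.
Sorption retards both mechanisms: v_R = v/R = 0.07469 m/day, D_R = D/R = 0.009017 m²/day.
v_R·t = 0.07469 × 45.3 = 3.383457 m; 2√(D_R t) = 1.278 m; argument = (2.72 − 3.383457)/1.278 = -0.5191.
C = C₀ × ½·erfc(-0.5191) = 5.55 × 0.7686 = 4.27 mg/L.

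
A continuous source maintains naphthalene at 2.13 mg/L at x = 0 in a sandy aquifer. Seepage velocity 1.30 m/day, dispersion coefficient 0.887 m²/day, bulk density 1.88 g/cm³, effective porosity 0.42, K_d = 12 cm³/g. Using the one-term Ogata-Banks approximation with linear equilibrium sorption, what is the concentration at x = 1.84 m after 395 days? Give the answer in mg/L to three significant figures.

2.09 mg/L

Retardation factor R = 1 + ρ_b·K_d/n = 1 + 1.88 × 12/0.42 = 54.71.
Sorption retards both mechanisms: v_R = v/R = 0.02376 m/day, D_R = D/R = 0.01621 m²/day.
v_R·t = 0.02376 × 395 = 9.3852 m; 2√(D_R t) = 5.061 m; argument = (1.84 − 9.3852)/5.061 = -1.491.
C = C₀ × ½·erfc(-1.491) = 2.13 × 0.9825 = 2.09 mg/L.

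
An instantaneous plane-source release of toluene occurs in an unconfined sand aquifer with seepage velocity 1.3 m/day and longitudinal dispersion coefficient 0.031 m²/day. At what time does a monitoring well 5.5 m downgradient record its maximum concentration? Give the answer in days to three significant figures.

For the 1D instantaneous-source solution, setting ∂C/∂t = 0 at fixed x gives v²t² + 2Dt − x² = 0, so t = (√(D² + v²x²) − D)/v².
√(D² + v²x²) = √(0.031² + 1.3² × 5.5²) = 7.150; v² = 1.69.
t = (7.150 − 0.031)/1.69 = 4.21 days (vs. the pure-advection estimate x/v = 4.23 d).

4.21 days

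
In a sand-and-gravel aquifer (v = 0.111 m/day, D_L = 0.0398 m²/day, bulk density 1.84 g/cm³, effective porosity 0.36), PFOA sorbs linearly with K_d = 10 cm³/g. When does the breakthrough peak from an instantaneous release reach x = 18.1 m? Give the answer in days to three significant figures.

8330 days

Retardation factor R = 1 + ρ_b·K_d/n = 1 + 1.84 × 10/0.36 = 52.11.
Sorption retards both mechanisms: v_R = v/R = 0.002130 m/day, D_R = D/R = 0.0007638 m²/day.
Peak time from v_R²t² + 2D_R t − x² = 0: t = (√(D_R² + v_R²x²) − D_R)/v_R².
√(D_R² + v_R²x²) = √(0.0007638² + 0.002130² × 18.1²) = 0.03856; v_R² = 4.537e-06.
t = (0.03856 − 0.0007638)/4.537e-06 = 8330 days.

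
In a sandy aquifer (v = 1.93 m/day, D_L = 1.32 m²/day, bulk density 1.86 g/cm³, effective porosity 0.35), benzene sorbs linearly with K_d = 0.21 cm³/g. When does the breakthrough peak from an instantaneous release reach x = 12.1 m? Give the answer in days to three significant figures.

Retardation factor R = 1 + ρ_b·K_d/n = 1 + 1.86 × 0.21/0.35 = 2.116.
Sorption retards both mechanisms: v_R = v/R = 0.9121 m/day, D_R = D/R = 0.6238 m²/day.
Peak time from v_R²t² + 2D_R t − x² = 0: t = (√(D_R² + v_R²x²) − D_R)/v_R².
√(D_R² + v_R²x²) = √(0.6238² + 0.9121² × 12.1²) = 11.05; v_R² = 0.8319.
t = (11.05 − 0.6238)/0.8319 = 12.5 days.

12.5 days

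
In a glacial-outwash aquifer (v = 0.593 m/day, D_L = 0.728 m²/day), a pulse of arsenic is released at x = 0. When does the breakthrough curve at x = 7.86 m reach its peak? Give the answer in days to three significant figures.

For the 1D instantaneous-source solution, setting ∂C/∂t = 0 at fixed x gives v²t² + 2Dt − x² = 0, so t = (√(D² + v²x²) − D)/v².
√(D² + v²x²) = √(0.728² + 0.593² × 7.86²) = 4.717; v² = 0.351649.
t = (4.717 − 0.728)/0.351649 = 11.3 days (vs. the pure-advection estimate x/v = 13.3 d).

11.3 days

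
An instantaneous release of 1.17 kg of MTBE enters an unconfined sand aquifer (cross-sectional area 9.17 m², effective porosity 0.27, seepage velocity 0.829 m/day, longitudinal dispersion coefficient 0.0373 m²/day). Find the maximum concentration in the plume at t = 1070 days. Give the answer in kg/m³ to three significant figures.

The peak of an instantaneous 1D plume sits at x = vt; there the Gaussian factor is 1 and C_max = M/(n_e·A·√(4πDt)), where n_e·A is the pore area the mass is dissolved in.
√(4πDt) = √(4π × 0.0373 × 1070) = 22.40 m, so C_max = 1.17/(0.27 × 9.17 × 22.40) = 0.0211 kg/m³.

0.0211 kg/m³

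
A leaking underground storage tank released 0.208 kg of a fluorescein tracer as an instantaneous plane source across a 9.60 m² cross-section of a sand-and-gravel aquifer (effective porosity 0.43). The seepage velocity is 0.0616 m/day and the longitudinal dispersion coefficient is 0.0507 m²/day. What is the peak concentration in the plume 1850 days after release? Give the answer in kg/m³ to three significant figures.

0.00147 kg/m³

The peak of an instantaneous 1D plume sits at x = vt; there the Gaussian factor is 1 and C_max = M/(n_e·A·√(4πDt)), where n_e·A is the pore area the mass is dissolved in.
√(4πDt) = √(4π × 0.0507 × 1850) = 34.33 m, so C_max = 0.208/(0.43 × 9.60 × 34.33) = 0.00147 kg/m³.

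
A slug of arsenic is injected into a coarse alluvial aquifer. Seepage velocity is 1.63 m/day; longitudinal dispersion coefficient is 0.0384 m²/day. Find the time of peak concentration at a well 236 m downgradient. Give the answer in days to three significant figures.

145 days

For the 1D instantaneous-source solution, setting ∂C/∂t = 0 at fixed x gives v²t² + 2Dt − x² = 0, so t = (√(D² + v²x²) − D)/v².
√(D² + v²x²) = √(0.0384² + 1.63² × 236²) = 384.7; v² = 2.6569.
t = (384.7 − 0.0384)/2.6569 = 145 days (vs. the pure-advection estimate x/v = 145 d).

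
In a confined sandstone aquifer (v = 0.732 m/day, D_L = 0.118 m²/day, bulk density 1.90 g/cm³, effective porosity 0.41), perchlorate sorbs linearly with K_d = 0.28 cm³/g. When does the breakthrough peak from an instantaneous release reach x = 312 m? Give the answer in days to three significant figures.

Retardation factor R = 1 + ρ_b·K_d/n = 1 + 1.90 × 0.28/0.41 = 2.298.
Sorption retards both mechanisms: v_R = v/R = 0.3185 m/day, D_R = D/R = 0.05135 m²/day.
Peak time from v_R²t² + 2D_R t − x² = 0: t = (√(D_R² + v_R²x²) − D_R)/v_R².
√(D_R² + v_R²x²) = √(0.05135² + 0.3185² × 312²) = 99.37; v_R² = 0.1014.
t = (99.37 − 0.05135)/0.1014 = 979 days.

979 days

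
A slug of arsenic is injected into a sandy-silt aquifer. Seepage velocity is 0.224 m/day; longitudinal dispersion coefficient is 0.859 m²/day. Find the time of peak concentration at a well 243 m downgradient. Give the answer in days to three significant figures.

For the 1D instantaneous-source solution, setting ∂C/∂t = 0 at fixed x gives v²t² + 2Dt − x² = 0, so t = (√(D² + v²x²) − D)/v².
√(D² + v²x²) = √(0.859² + 0.224² × 243²) = 54.44; v² = 0.050176.
t = (54.44 − 0.859)/0.050176 = 1070 days (vs. the pure-advection estimate x/v = 1080 d).

1070 days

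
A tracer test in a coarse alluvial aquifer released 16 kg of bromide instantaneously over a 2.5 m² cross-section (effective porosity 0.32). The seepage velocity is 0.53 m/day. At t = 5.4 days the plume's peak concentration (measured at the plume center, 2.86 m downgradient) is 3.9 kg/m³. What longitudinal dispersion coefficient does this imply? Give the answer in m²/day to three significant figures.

At the plume center C_max = M/(n_e·A·√(4πDt)), so D = M²/(4πt·(n_e·A·C_max)²).
n_e·A·C_max = 0.32 × 2.5 × 3.9 = 3.120 kg/m.
D = 16²/(4π × 5.4 × 3.120²) = 0.388 m²/day.

0.388 m²/day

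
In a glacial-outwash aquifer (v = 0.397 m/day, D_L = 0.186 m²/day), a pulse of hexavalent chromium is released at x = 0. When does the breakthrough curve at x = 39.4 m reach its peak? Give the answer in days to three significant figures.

98.1 days

For the 1D instantaneous-source solution, setting ∂C/∂t = 0 at fixed x gives v²t² + 2Dt − x² = 0, so t = (√(D² + v²x²) − D)/v².
√(D² + v²x²) = √(0.186² + 0.397² × 39.4²) = 15.64; v² = 0.157609.
t = (15.64 − 0.186)/0.157609 = 98.1 days (vs. the pure-advection estimate x/v = 99.2 d).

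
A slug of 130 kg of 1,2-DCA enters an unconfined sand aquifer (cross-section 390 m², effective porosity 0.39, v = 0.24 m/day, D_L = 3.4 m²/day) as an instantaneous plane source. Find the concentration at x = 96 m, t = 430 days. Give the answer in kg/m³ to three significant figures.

For an instantaneous plane source, C(x,t) = M/(n_e·A·√(4πDt)) · exp(−(x−vt)²/(4Dt)), with n_e·A the pore (flow) area.
Plume center vt = 0.24 × 430 = 103.2 m, so the well at 96 m is 7.2 m upgradient of the peak.
√(4πDt) = 135.5 m, giving peak height M/(n_e·A·√(4πDt)) = 130/(0.39 × 390 × 135.5) = 0.006308 kg/m³.
(x−vt)²/(4Dt) = (-7.2)²/(4 × 3.4 × 430) = 0.008865; exp(−0.008865) = 0.9912.
C = 0.006308 × 0.9912 = 0.00625 kg/m³.

0.00625 kg/m³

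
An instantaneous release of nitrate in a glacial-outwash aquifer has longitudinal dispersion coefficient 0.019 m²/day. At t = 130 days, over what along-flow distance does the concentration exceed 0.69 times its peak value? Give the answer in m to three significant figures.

3.83 m

The plume is Gaussian with σ = √(2Dt) = √(2 × 0.019 × 130) = 2.223 m.
C/C_peak = exp(−Δx²/(2σ²)) = 0.69 ⇒ Δx = σ·√(−2 ln 0.69) = 2.223 × 0.8615 = 1.915 m.
Width = 2Δx = 3.83 m.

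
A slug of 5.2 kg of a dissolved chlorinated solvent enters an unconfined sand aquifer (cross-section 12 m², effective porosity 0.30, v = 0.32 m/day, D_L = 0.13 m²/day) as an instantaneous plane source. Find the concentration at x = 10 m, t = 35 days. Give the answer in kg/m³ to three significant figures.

0.176 kg/m³

For an instantaneous plane source, C(x,t) = M/(n_e·A·√(4πDt)) · exp(−(x−vt)²/(4Dt)), with n_e·A the pore (flow) area.
Plume center vt = 0.32 × 35 = 11.2 m, so the well at 10 m is 1.2 m upgradient of the peak.
√(4πDt) = 7.562 m, giving peak height M/(n_e·A·√(4πDt)) = 5.2/(0.30 × 12 × 7.562) = 0.1910 kg/m³.
(x−vt)²/(4Dt) = (-1.2)²/(4 × 0.13 × 35) = 0.07912; exp(−0.07912) = 0.9239.
C = 0.1910 × 0.9239 = 0.176 kg/m³.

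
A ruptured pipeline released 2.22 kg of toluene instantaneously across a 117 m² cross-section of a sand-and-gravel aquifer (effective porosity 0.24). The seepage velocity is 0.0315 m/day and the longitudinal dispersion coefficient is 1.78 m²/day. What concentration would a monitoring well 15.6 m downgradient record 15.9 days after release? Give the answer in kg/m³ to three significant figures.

0.000560 kg/m³

For an instantaneous plane source, C(x,t) = M/(n_e·A·√(4πDt)) · exp(−(x−vt)²/(4Dt)), with n_e·A the pore (flow) area.
Plume center vt = 0.0315 × 15.9 = 0.50085 m, so the well at 15.6 m is 15.09915 m downgradient of the peak.
√(4πDt) = 18.86 m, giving peak height M/(n_e·A·√(4πDt)) = 2.22/(0.24 × 117 × 18.86) = 0.004192 kg/m³.
(x−vt)²/(4Dt) = (15.09915)²/(4 × 1.78 × 15.9) = 2.014; exp(−2.014) = 0.1335.
C = 0.004192 × 0.1335 = 0.000560 kg/m³.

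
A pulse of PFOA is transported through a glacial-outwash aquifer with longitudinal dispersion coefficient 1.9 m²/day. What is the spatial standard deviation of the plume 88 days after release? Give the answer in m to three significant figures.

18.3 m

Dispersive spreading gives a Gaussian with σ² = 2Dt; advection only shifts the center.
σ = √(2 × 1.9 × 88) = 18.3 m.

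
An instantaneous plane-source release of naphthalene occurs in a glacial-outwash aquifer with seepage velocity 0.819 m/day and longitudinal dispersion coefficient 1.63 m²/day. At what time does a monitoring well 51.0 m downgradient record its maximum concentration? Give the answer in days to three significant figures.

For the 1D instantaneous-source solution, setting ∂C/∂t = 0 at fixed x gives v²t² + 2Dt − x² = 0, so t = (√(D² + v²x²) − D)/v².
√(D² + v²x²) = √(1.63² + 0.819² × 51.0²) = 41.80; v² = 0.670761.
t = (41.80 − 1.63)/0.670761 = 59.9 days (vs. the pure-advection estimate x/v = 62.3 d).

59.9 days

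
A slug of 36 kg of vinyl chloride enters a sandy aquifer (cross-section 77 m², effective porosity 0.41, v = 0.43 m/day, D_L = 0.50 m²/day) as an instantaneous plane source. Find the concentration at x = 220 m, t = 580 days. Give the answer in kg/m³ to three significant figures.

For an instantaneous plane source, C(x,t) = M/(n_e·A·√(4πDt)) · exp(−(x−vt)²/(4Dt)), with n_e·A the pore (flow) area.
Plume center vt = 0.43 × 580 = 249.4 m, so the well at 220 m is 29.4 m upgradient of the peak.
√(4πDt) = 60.37 m, giving peak height M/(n_e·A·√(4πDt)) = 36/(0.41 × 77 × 60.37) = 0.01889 kg/m³.
(x−vt)²/(4Dt) = (-29.4)²/(4 × 0.50 × 580) = 0.7451; exp(−0.7451) = 0.4747.
C = 0.01889 × 0.4747 = 0.00897 kg/m³.

0.00897 kg/m³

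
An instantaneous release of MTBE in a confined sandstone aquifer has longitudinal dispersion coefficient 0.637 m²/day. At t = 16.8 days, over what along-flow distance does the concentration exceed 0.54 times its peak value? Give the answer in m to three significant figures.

10.3 m

The plume is Gaussian with σ = √(2Dt) = √(2 × 0.637 × 16.8) = 4.626 m.
C/C_peak = exp(−Δx²/(2σ²)) = 0.54 ⇒ Δx = σ·√(−2 ln 0.54) = 4.626 × 1.110 = 5.135 m.
Width = 2Δx = 10.3 m.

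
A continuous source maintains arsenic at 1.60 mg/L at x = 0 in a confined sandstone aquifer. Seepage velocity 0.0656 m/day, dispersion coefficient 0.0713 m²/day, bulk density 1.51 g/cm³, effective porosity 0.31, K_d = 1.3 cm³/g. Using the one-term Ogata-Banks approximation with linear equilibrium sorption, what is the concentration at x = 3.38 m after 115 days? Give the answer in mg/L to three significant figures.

Retardation factor R = 1 + ρ_b·K_d/n = 1 + 1.51 × 1.3/0.31 = 7.332.
Sorption retards both mechanisms: v_R = v/R = 0.008947 m/day, D_R = D/R = 0.009724 m²/day.
v_R·t = 0.008947 × 115 = 1.028905 m; 2√(D_R t) = 2.115 m; argument = (3.38 − 1.028905)/2.115 = 1.112.
C = C₀ × ½·erfc(1.112) = 1.60 × 0.05791 = 0.0927 mg/L.

0.0927 mg/L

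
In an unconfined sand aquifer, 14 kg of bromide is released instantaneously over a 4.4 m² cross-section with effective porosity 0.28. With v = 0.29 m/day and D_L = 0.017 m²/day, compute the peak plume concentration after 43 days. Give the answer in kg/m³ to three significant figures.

The peak of an instantaneous 1D plume sits at x = vt; there the Gaussian factor is 1 and C_max = M/(n_e·A·√(4πDt)), where n_e·A is the pore area the mass is dissolved in.
√(4πDt) = √(4π × 0.017 × 43) = 3.031 m, so C_max = 14/(0.28 × 4.4 × 3.031) = 3.75 kg/m³.

3.75 kg/m³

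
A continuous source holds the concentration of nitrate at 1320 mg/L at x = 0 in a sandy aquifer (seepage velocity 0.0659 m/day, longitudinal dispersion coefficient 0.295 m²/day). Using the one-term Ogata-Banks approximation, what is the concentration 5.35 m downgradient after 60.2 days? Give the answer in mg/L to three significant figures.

539 mg/L

For a continuous step input, C/C₀ ≈ ½·erfc((x−vt)/(2√(Dt))).
vt = 0.0659 × 60.2 = 3.96718 m and 2√(Dt) = 2√(0.295 × 60.2) = 8.428 m.
Argument (x−vt)/(2√(Dt)) = (5.35 − 3.96718)/8.428 = 0.1641; ½·erfc(0.1641) = 0.4082.
C = 1320 × 0.4082 = 539 mg/L.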